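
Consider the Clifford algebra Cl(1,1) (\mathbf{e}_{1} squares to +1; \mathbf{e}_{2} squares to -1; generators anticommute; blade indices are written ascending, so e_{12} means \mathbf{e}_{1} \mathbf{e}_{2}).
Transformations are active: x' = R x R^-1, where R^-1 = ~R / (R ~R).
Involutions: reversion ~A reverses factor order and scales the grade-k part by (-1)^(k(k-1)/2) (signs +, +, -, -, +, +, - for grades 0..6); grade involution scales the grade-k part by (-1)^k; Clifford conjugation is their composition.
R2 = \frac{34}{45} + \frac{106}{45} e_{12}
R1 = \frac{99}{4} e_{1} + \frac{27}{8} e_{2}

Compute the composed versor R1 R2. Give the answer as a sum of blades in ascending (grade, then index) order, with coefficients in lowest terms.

Distribute over the terms of R1 (each basis-blade product reordered to ascending indices, repeated generators contracted through their squares):
(\frac{99}{4} e_{1}) R2 = \frac{187}{10} e_{1} + \frac{583}{10} e_{2}
(\frac{27}{8} e_{2}) R2 = \frac{159}{20} e_{1} + \frac{51}{20} e_{2}
Summing the partial products and collecting blades:
Answer: \frac{533}{20} e_{1} + \frac{1217}{20} e_{2}


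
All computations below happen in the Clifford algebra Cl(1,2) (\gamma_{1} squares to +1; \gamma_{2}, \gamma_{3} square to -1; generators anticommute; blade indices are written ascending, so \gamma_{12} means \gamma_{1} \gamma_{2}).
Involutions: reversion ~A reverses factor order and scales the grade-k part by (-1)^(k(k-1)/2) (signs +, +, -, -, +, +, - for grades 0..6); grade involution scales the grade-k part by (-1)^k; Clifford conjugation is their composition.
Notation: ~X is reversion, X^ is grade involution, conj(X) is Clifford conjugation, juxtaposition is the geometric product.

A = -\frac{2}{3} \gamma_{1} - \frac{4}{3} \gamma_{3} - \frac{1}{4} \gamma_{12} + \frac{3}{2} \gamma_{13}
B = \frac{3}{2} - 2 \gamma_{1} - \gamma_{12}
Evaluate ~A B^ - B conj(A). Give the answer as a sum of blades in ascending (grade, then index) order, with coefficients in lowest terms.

first term: -\frac{19}{12} - \gamma_{1} + \frac{1}{6} \gamma_{2} + \gamma_{3} + \frac{3}{8} \gamma_{12} + \frac{5}{12} \gamma_{13} + \frac{3}{2} \gamma_{23} + \frac{4}{3} \gamma_{123}
second term: -\frac{19}{12} + \gamma_{1} + \frac{1}{6} \gamma_{2} + 5 \gamma_{3} + \frac{3}{8} \gamma_{12} - \frac{59}{12} \gamma_{13} - \frac{3}{2} \gamma_{23} - \frac{4}{3} \gamma_{123}
Answer: -2 \gamma_{1} - 4 \gamma_{3} + \frac{16}{3} \gamma_{13} + 3 \gamma_{23} + \frac{8}{3} \gamma_{123}


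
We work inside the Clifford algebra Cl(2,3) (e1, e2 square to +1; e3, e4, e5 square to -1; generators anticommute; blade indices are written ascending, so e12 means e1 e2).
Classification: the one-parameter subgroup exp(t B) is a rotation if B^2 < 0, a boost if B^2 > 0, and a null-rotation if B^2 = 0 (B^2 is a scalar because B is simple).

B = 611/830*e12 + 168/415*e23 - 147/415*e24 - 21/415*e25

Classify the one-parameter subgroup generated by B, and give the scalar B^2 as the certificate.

B^2 term by term: the squares give (611/830)^2*(e12)^2 + (168/415)^2*(e23)^2 + (-147/415)^2*(e24)^2 + (-21/415)^2*(e25)^2 = 373321/688900*(-1) + 28224/172225*(+1) + 21609/172225*(+1) + 441/172225*(+1) = -1/4 (each basis 2-blade squares to minus the product of its generators' squares); cross terms between blades sharing an index anticommute and cancel. So B^2 = -1/4.
Answer: rotation, certificate B^2 = -1/4. The class reads off the invariant scalar -1/4 directly.


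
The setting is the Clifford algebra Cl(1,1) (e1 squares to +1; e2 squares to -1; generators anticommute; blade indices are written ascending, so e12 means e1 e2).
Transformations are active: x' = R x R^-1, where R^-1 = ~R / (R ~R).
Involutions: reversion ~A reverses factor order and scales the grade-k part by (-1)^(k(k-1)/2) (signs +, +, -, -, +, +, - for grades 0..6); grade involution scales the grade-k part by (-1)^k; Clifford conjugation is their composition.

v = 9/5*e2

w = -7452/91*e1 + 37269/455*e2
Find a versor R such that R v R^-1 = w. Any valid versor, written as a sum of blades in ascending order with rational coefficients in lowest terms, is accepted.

A norm check does it: q(v) = q(w) = -81/25, hence R = v + w = -7452/91*e1 + 38088/455*e2 realises the map — parallel part kept, (v - w)/2 negated, v carried to w.
Answer: -7452/91*e1 + 38088/455*e2


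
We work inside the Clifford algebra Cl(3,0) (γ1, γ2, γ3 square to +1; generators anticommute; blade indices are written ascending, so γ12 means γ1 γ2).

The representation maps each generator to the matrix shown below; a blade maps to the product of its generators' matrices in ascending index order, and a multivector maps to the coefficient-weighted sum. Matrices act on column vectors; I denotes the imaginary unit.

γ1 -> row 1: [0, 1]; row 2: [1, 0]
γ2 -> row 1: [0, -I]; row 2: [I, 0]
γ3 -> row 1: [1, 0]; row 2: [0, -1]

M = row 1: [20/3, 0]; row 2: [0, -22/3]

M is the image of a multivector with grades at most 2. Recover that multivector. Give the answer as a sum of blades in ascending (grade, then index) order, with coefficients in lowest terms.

Method: 1, rho(γ1), rho(γ2), rho(γ3) form a trace-orthogonal basis of the 2x2 complex matrices (tr(X Y) = 2 if X = Y, else 0), so M = m0*1 + m1*rho(γ1) + m2*rho(γ2) + m3*rho(γ3) with m0 = tr(M)/2 = -1/3, m1 = tr(M rho(γ1))/2 = 0, m2 = tr(M rho(γ2))/2 = 0, m3 = tr(M rho(γ3))/2 = 7.
Multiplying table entries, the bivector images are rho(γ12) = I*rho(γ3), rho(γ13) = -I*rho(γ2), rho(γ23) = I*rho(γ1); with real blade coefficients the real parts of m0..m3 are the coefficients of 1, γ1, γ2, γ3 and the imaginary parts give the bivectors (γ23: Im m1, γ13: -Im m2, γ12: Im m3).
Answer: -1/3 + 7*γ3


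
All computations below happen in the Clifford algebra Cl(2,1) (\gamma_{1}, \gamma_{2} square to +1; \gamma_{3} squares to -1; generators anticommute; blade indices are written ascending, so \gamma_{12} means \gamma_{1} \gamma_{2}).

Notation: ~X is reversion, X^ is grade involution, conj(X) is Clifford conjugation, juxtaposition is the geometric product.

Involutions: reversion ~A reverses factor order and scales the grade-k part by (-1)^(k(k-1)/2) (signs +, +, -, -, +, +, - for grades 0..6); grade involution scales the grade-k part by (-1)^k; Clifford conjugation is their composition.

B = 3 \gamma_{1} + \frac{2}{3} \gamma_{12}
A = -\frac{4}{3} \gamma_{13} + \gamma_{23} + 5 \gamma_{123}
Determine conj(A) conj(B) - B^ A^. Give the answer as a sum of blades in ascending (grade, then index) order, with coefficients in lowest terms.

first term: \frac{22}{3} \gamma_{3} - \frac{2}{3} \gamma_{13} - \frac{143}{9} \gamma_{23} + 3 \gamma_{123}
second term: \frac{22}{3} \gamma_{3} + \frac{2}{3} \gamma_{13} + \frac{143}{9} \gamma_{23} - 3 \gamma_{123}
Answer: -\frac{4}{3} \gamma_{13} - \frac{286}{9} \gamma_{23} + 6 \gamma_{123}


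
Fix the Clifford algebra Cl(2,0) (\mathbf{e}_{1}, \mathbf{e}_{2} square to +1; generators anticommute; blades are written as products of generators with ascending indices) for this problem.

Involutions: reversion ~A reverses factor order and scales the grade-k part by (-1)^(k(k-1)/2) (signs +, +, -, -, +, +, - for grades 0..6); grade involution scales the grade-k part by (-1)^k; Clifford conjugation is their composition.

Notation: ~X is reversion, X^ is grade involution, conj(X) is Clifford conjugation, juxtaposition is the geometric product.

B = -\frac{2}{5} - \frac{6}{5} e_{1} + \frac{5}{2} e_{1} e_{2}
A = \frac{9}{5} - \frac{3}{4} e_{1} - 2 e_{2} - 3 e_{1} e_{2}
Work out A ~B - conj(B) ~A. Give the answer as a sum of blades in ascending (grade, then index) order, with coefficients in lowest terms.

first term: -\frac{183}{25} - \frac{343}{50} e_{1} - \frac{37}{40} e_{2} - \frac{57}{10} e_{1} e_{2}
second term: \frac{147}{25} + \frac{373}{50} e_{1} + \frac{101}{40} e_{2} - \frac{81}{10} e_{1} e_{2}
Answer: -\frac{66}{5} - \frac{358}{25} e_{1} - \frac{69}{20} e_{2} + \frac{12}{5} e_{1} e_{2}


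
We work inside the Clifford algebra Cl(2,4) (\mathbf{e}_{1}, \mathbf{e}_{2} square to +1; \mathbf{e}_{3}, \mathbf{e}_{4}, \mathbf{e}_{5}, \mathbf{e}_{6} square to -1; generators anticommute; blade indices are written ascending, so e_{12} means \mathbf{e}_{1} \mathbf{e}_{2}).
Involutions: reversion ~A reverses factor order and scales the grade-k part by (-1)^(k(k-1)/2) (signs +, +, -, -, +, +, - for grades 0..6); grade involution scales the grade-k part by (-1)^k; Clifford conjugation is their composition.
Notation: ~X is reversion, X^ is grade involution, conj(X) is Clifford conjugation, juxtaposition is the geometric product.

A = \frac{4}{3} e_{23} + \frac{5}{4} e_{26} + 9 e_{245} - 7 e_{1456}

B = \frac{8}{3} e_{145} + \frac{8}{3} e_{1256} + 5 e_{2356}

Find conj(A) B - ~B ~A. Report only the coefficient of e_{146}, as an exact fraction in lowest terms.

first term: -\frac{56}{3} e_{6} + 24 e_{12} + \frac{10}{3} e_{15} + \frac{56}{3} e_{24} - \frac{25}{4} e_{35} - \frac{20}{3} e_{56} + 24 e_{146} - 45 e_{346} + 35 e_{1234} + \frac{32}{9} e_{1356} - \frac{32}{9} e_{12345} - \frac{10}{3} e_{12456}
second term: -\frac{56}{3} e_{6} - 24 e_{12} + \frac{10}{3} e_{15} - \frac{56}{3} e_{24} - \frac{25}{4} e_{35} - \frac{20}{3} e_{56} - 24 e_{146} + 45 e_{346} + 35 e_{1234} - \frac{32}{9} e_{1356} + \frac{32}{9} e_{12345} + \frac{10}{3} e_{12456}
Answer: 48


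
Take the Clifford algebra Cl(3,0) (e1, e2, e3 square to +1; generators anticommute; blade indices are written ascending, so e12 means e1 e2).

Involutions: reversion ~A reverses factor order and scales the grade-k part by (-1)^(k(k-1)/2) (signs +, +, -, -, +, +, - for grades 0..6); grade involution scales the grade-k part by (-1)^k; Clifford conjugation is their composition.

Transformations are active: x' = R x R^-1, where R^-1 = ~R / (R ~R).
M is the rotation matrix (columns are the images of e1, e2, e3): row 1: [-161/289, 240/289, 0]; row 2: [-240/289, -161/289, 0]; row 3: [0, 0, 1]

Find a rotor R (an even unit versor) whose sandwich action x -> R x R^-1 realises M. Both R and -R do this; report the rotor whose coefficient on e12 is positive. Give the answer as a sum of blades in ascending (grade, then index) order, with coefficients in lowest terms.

Method: write R = a + b12*e12 + b13*e13 + b23*e23 with a^2 + b12^2 + b13^2 + b23^2 = 1 (so R^-1 = ~R). Expanding the columns R e_j ~R gives tr M = 4a^2 - 1 and, from the antisymmetric part, M21 - M12 = -4a*b12, M13 - M31 = 4a*b13, M32 - M23 = -4a*b23.
Here tr M = -33/289, so a^2 = (1 + tr M)/4 = 64/289 and a = ±8/17. Taking a = 8/17: M21 - M12 = -480/289, M13 - M31 = 0, M32 - M23 = 0, giving b12 = 15/17, b13 = 0, b23 = 0, i.e. R = 8/17 + 15/17*e12.
Its e12 coefficient is already positive.
Answer: 8/17 + 15/17*e12. Key observation: the double cover Spin(3) -> SO(3) sends R and -R to the same matrix (trace -33/289 here), so the stated sign of the e12 coefficient is what selects one sheet.


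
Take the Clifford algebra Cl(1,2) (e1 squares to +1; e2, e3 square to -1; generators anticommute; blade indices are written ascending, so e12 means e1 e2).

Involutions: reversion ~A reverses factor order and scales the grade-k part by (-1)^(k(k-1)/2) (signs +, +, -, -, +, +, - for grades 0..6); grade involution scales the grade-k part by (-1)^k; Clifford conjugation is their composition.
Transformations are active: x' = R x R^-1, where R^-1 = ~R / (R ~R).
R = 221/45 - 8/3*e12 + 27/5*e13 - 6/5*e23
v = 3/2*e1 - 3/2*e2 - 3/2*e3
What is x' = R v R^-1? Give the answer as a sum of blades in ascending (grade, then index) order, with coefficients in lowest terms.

~R = 221/45 + 8/3*e12 - 27/5*e13 + 6/5*e23, and R ~R = -21692/2025, so R^-1 = ~R / (-21692/2025).
R v = 172/15*e1 - 31/6*e2 - 41/3*e3 + 103/10*e123
Answer: -52638/5423*e1 - 141/34*e2 + 48282/5423*e3


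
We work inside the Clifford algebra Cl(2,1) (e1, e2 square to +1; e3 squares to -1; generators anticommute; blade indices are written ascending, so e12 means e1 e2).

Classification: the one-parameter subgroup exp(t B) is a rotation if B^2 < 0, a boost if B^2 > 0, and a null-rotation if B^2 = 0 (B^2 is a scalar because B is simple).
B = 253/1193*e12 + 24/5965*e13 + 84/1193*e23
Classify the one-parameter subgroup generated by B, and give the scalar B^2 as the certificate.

B^2 term by term: the squares give (253/1193)^2*(e12)^2 + (24/5965)^2*(e13)^2 + (84/1193)^2*(e23)^2 = 64009/1423249*(-1) + 576/35581225*(+1) + 7056/1423249*(+1) = -1/25 (each basis 2-blade squares to minus the product of its generators' squares); cross terms between blades sharing an index anticommute and cancel. So B^2 = -1/25.
Answer: rotation, certificate B^2 = -1/25. The class reads off the invariant scalar -1/25 directly.


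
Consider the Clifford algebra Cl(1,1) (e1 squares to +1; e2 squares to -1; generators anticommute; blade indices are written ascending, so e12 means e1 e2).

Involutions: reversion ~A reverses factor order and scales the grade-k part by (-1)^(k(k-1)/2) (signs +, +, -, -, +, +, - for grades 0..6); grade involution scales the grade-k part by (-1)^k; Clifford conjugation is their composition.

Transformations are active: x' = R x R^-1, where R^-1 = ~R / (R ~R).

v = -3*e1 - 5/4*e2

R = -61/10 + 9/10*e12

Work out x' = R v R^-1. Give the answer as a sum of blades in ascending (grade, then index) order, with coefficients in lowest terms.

~R = -61/10 - 9/10*e12, and R ~R = 182/5, so R^-1 = ~R / (182/5).
R v = 777/40*e1 + 413/40*e2
Answer: -3651/1040*e1 - 2299/1040*e2


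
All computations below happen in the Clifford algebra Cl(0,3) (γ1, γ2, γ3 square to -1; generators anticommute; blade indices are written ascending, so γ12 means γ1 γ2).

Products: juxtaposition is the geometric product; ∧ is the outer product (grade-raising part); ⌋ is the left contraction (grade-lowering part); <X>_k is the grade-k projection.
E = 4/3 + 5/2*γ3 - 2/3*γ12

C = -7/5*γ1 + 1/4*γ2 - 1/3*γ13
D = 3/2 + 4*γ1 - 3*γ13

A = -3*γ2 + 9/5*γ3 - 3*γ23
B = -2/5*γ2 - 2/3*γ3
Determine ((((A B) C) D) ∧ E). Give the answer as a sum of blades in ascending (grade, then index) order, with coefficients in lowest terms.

step 1: -2*γ2 + 6/5*γ3 + 68/25*γ23
step 2: 1/2 - 2/5*γ1 + 17/25*γ3 - 142/75*γ12 + 42/25*γ13 - 3/10*γ23 - 1678/375*γ123
step 3: 739/100 - 16/25*γ1 + 2194/375*γ2 + 327/50*γ3 - 187/50*γ12 - 17/10*γ13 + 34693/1500*γ23 - 989/125*γ123
step 4: 739/75 - 64/75*γ1 + 8776/1125*γ2 + 5439/200*γ3 - 1487/150*γ12 - 58/15*γ13 + 51148/1125*γ23 - 36389/1500*γ123
Answer: 739/75 - 64/75*γ1 + 8776/1125*γ2 + 5439/200*γ3 - 1487/150*γ12 - 58/15*γ13 + 51148/1125*γ23 - 36389/1500*γ123


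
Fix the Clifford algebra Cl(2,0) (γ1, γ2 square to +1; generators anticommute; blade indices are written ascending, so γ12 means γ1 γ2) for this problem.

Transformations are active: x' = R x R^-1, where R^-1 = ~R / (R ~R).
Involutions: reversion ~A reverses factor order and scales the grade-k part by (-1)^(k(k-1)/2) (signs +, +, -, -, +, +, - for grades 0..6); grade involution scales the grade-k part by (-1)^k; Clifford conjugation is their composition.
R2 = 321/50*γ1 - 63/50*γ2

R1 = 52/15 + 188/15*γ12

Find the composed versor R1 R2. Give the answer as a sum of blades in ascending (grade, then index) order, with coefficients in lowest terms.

Distribute over the terms of R1 (each basis-blade product reordered to ascending indices, repeated generators contracted through their squares):
(52/15) R2 = 2782/125*γ1 - 546/125*γ2
(188/15*γ12) R2 = -1974/125*γ1 - 10058/125*γ2
Summing the partial products and collecting blades:
Answer: 808/125*γ1 - 10604/125*γ2


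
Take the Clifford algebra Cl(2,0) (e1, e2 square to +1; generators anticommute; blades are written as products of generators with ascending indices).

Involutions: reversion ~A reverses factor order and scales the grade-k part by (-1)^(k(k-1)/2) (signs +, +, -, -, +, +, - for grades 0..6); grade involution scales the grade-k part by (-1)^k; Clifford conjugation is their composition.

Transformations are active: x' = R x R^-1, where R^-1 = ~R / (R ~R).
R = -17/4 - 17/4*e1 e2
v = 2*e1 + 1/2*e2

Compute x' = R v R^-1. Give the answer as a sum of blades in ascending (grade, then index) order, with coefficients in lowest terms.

~R = -17/4 + 17/4*e1 e2, and R ~R = 289/8, so R^-1 = ~R / (289/8).
R v = -85/8*e1 + 51/8*e2
Answer: 1/2*e1 - 2*e2


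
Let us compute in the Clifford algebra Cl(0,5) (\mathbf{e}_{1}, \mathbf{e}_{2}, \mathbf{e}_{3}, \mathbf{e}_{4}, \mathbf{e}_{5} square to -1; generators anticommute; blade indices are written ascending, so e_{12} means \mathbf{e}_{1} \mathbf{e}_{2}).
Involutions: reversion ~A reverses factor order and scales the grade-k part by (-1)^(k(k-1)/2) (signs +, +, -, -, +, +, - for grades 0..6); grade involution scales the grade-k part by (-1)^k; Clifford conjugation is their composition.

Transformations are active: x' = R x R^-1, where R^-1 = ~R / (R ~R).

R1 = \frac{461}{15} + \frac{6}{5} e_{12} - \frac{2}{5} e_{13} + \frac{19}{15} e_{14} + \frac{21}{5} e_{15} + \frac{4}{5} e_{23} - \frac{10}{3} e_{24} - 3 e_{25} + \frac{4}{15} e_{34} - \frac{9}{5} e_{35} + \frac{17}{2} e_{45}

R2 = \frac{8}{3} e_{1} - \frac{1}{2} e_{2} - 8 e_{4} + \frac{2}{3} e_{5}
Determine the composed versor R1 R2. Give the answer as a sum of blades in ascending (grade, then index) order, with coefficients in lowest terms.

Distribute over the terms of R2 (each basis-blade product reordered to ascending indices, repeated generators contracted through their squares):
R1 (\frac{8}{3} e_{1}) = \frac{3688}{45} e_{1} + \frac{16}{5} e_{2} - \frac{16}{15} e_{3} + \frac{152}{45} e_{4} + \frac{56}{5} e_{5} + \frac{32}{15} e_{123} - \frac{80}{9} e_{124} - 8 e_{125} + \frac{32}{45} e_{134} - \frac{24}{5} e_{135} + \frac{68}{3} e_{145}
R1 (-\frac{1}{2} e_{2}) = \frac{3}{5} e_{1} - \frac{461}{30} e_{2} - \frac{2}{5} e_{3} + \frac{5}{3} e_{4} + \frac{3}{2} e_{5} - \frac{1}{5} e_{123} + \frac{19}{30} e_{124} + \frac{21}{10} e_{125} - \frac{2}{15} e_{234} + \frac{9}{10} e_{235} - \frac{17}{4} e_{245}
R1 (-8 e_{4}) = \frac{152}{15} e_{1} - \frac{80}{3} e_{2} + \frac{32}{15} e_{3} - \frac{3688}{15} e_{4} - 68 e_{5} - \frac{48}{5} e_{124} + \frac{16}{5} e_{134} + \frac{168}{5} e_{145} - \frac{32}{5} e_{234} - 24 e_{245} - \frac{72}{5} e_{345}
R1 (\frac{2}{3} e_{5}) = -\frac{14}{5} e_{1} + 2 e_{2} + \frac{6}{5} e_{3} - \frac{17}{3} e_{4} + \frac{922}{45} e_{5} + \frac{4}{5} e_{125} - \frac{4}{15} e_{135} + \frac{38}{45} e_{145} + \frac{8}{15} e_{235} - \frac{20}{9} e_{245} + \frac{8}{45} e_{345}
Summing the partial products and collecting blades:
Answer: \frac{809}{9} e_{1} - \frac{221}{6} e_{2} + \frac{28}{15} e_{3} - \frac{11092}{45} e_{4} - \frac{3133}{90} e_{5} + \frac{29}{15} e_{123} - \frac{1607}{90} e_{124} - \frac{51}{10} e_{125} + \frac{176}{45} e_{134} - \frac{76}{15} e_{135} + \frac{514}{9} e_{145} - \frac{98}{15} e_{234} + \frac{43}{30} e_{235} - \frac{1097}{36} e_{245} - \frac{128}{9} e_{345}


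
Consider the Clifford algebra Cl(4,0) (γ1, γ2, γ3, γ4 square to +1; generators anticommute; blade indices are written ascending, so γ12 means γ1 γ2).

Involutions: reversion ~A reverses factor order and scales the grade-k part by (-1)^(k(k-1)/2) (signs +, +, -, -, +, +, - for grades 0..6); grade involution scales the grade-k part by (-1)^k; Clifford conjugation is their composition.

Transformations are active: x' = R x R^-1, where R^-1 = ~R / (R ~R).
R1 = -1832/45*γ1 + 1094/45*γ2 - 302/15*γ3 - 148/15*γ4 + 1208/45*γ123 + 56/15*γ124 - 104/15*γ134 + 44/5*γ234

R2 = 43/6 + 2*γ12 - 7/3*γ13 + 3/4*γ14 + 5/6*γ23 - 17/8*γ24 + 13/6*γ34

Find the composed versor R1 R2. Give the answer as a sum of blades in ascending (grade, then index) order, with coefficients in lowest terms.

Distribute over the grade parts of R2 (each basis-blade product reordered to ascending indices, repeated generators contracted through their squares):
R1 <R2>_0 (= 43/6) = -39388/135*γ1 + 23521/135*γ2 - 6493/45*γ3 - 3182/45*γ4 + 25972/135*γ123 + 1204/45*γ124 - 2236/45*γ134 + 946/15*γ234
R1 <R2>_2 (= 2*γ12 - 7/3*γ13 + 3/4*γ14 + 5/6*γ23 - 17/8*γ24 + 13/6*γ34) = -11828/135*γ1 - 44419/270*γ2 + 15941/270*γ3 - 28223/180*γ4 - 784/45*γ123 + 24827/270*γ124 - 2033/270*γ134 + 8989/540*γ234
Summing the partial products and collecting blades:
Answer: -17072/45*γ1 + 2623/270*γ2 - 23017/270*γ3 - 40951/180*γ4 + 4724/27*γ123 + 32051/270*γ124 - 15449/270*γ134 + 8609/108*γ234


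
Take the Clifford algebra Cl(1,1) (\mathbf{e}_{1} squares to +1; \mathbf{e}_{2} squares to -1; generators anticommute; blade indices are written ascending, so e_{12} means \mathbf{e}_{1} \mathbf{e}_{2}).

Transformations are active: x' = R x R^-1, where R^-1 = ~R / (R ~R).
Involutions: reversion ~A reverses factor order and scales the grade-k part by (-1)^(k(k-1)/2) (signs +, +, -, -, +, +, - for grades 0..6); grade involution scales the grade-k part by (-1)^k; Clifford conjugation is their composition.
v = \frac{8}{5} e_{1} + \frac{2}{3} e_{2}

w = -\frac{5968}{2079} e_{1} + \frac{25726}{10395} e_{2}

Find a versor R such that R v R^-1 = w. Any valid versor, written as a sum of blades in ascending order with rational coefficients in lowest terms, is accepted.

A norm check does it: q(v) = q(w) = \frac{476}{225}, hence R = v + w = -\frac{13208}{10395} e_{1} + \frac{32656}{10395} e_{2} realises the map — parallel part kept, (v - w)/2 negated, v carried to w.
Answer: -\frac{13208}{10395} e_{1} + \frac{32656}{10395} e_{2}


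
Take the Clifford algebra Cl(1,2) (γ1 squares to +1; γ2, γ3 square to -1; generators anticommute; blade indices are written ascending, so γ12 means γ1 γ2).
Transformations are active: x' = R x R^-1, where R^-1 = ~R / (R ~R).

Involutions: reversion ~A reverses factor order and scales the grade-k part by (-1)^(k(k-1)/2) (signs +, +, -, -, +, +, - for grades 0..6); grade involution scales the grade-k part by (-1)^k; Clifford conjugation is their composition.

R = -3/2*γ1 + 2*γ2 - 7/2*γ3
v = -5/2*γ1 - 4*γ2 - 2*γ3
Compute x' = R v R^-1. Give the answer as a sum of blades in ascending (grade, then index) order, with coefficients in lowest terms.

~R = -3/2*γ1 + 2*γ2 - 7/2*γ3, and R ~R = -14, so R^-1 = ~R / (-14).
R v = 19/4 + 11*γ12 - 23/4*γ13 - 18*γ23
Answer: 197/56*γ1 + 37/14*γ2 + 35/8*γ3


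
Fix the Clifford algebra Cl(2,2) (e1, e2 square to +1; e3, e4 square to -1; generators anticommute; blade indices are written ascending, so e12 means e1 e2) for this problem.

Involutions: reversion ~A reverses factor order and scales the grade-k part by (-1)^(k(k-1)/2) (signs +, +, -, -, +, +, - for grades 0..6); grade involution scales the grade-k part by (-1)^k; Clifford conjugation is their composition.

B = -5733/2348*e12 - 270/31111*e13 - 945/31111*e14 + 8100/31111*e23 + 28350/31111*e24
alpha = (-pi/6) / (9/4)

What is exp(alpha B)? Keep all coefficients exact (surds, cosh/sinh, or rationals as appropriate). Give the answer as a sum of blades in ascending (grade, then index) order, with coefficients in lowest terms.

B^2 term by term: the squares give (-5733/2348)^2*(e12)^2 + (-270/31111)^2*(e13)^2 + (-945/31111)^2*(e14)^2 + (8100/31111)^2*(e23)^2 + (28350/31111)^2*(e24)^2 = 32867289/5513104*(-1) + 72900/967894321*(+1) + 893025/967894321*(+1) + 65610000/967894321*(+1) + 803722500/967894321*(+1) = -81/16 (each basis 2-blade squares to minus the product of its generators' squares); cross terms between blades sharing an index anticommute and cancel; the commuting (index-disjoint) pairs give grade-4 terms 2*c*c'*(blade product), which cancel blade by blade — e1234: 15309000/967894321 - 15309000/967894321 = 0 — confirming B is simple. So B^2 = -81/16.
B^2 = -81/16 — the negative square puts this in the circular regime; l = 9/4, alpha*l = -pi/6, so exp(alpha B) = cos(-pi/6) + (sin(-pi/6)/(9/4))*B = sqrt(3)/2 + (-2/9)*B.
Answer: sqrt(3)/2 + 637/1174*e12 + 60/31111*e13 + 210/31111*e14 - 1800/31111*e23 - 6300/31111*e24


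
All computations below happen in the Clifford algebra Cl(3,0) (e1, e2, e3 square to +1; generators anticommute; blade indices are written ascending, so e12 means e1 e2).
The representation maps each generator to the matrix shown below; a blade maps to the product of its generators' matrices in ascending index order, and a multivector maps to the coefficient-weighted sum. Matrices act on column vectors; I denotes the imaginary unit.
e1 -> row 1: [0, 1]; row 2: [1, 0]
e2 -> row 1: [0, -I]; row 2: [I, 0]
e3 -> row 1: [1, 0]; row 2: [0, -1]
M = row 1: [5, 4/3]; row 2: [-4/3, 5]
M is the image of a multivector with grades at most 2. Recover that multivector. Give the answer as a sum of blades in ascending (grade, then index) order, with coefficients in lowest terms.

Method: 1, rho(e1), rho(e2), rho(e3) form a trace-orthogonal basis of the 2x2 complex matrices (tr(X Y) = 2 if X = Y, else 0), so M = m0*1 + m1*rho(e1) + m2*rho(e2) + m3*rho(e3) with m0 = tr(M)/2 = 5, m1 = tr(M rho(e1))/2 = 0, m2 = tr(M rho(e2))/2 = 4*I/3, m3 = tr(M rho(e3))/2 = 0.
Multiplying table entries, the bivector images are rho(e12) = I*rho(e3), rho(e13) = -I*rho(e2), rho(e23) = I*rho(e1); with real blade coefficients the real parts of m0..m3 are the coefficients of 1, e1, e2, e3 and the imaginary parts give the bivectors (e23: Im m1, e13: -Im m2, e12: Im m3).
Answer: 5 - 4/3*e13


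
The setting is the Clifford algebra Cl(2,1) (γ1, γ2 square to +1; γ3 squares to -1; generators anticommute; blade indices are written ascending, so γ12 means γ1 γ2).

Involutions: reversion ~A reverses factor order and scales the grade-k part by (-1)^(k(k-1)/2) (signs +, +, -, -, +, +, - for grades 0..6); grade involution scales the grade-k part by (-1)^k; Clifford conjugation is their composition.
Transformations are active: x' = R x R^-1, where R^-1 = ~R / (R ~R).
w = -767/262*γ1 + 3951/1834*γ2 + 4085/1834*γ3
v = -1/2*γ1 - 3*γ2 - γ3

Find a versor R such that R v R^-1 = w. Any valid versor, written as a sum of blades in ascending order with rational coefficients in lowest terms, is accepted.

Sketch: the shared square 33/4 makes R = v + w = -449/131*γ1 - 1551/1834*γ2 + 2251/1834*γ3 the natural versor; its sandwich fixes that direction, negates (v - w)/2, and sends v to w.
Answer: -449/131*γ1 - 1551/1834*γ2 + 2251/1834*γ3


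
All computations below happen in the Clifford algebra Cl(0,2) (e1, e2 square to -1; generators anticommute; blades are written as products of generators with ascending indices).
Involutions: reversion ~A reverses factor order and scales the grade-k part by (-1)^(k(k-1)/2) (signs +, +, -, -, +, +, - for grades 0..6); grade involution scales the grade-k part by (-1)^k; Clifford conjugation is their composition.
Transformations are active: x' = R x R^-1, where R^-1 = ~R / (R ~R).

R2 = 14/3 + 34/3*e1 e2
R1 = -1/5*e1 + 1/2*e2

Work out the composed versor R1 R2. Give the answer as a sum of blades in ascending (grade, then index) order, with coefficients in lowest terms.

Distribute over the terms of R1 (each basis-blade product reordered to ascending indices, repeated generators contracted through their squares):
(-1/5*e1) R2 = -14/15*e1 + 34/15*e2
(1/2*e2) R2 = 17/3*e1 + 7/3*e2
Summing the partial products and collecting blades:
Answer: 71/15*e1 + 23/5*e2


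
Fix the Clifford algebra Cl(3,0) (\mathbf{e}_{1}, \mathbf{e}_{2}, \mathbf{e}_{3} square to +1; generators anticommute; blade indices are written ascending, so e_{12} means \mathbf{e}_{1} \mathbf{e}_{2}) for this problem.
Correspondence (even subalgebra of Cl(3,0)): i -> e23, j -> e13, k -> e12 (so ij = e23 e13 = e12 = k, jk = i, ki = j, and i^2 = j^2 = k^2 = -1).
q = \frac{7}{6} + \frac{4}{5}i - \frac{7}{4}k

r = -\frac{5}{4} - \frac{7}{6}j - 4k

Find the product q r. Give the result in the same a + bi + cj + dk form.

In blades: q = \frac{7}{6} - \frac{7}{4} e_{12} + \frac{4}{5} e_{23}, r = -\frac{5}{4} - 4 e_{12} - \frac{7}{6} e_{13}.
Distribute q over r term by term (generator squares from the signature, products reordered to ascending indices): (\frac{7}{6})*r = -\frac{35}{24} - \frac{14}{3} e_{12} - \frac{49}{36} e_{13}; (-\frac{7}{4} e_{12})*r = -7 + \frac{35}{16} e_{12} - \frac{49}{24} e_{23}; (\frac{4}{5} e_{23})*r = -\frac{14}{15} e_{12} + \frac{16}{5} e_{13} - e_{23}.
Sum: -\frac{203}{24} - \frac{273}{80} e_{12} + \frac{331}{180} e_{13} - \frac{73}{24} e_{23}; translating back through the correspondence:
Answer: -\frac{203}{24} - \frac{73}{24}i + \frac{331}{180}j - \frac{273}{80}k


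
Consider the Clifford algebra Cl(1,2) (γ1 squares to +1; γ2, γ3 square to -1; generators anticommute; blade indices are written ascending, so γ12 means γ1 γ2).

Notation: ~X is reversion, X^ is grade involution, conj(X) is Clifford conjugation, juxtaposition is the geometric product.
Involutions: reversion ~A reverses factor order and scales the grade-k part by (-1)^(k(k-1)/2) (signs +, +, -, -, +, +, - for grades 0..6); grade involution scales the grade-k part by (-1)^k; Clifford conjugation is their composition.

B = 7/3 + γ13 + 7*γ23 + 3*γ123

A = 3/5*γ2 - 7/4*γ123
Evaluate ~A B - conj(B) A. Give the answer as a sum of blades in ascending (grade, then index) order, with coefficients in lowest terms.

first term: -21/4 - 49/4*γ1 - 7/20*γ2 - 21/5*γ3 + 9/5*γ13 + 209/60*γ123
second term: 21/4 - 49/4*γ1 - 7/20*γ2 - 21/5*γ3 + 9/5*γ13 - 209/60*γ123
Answer: -21/2 + 209/30*γ123


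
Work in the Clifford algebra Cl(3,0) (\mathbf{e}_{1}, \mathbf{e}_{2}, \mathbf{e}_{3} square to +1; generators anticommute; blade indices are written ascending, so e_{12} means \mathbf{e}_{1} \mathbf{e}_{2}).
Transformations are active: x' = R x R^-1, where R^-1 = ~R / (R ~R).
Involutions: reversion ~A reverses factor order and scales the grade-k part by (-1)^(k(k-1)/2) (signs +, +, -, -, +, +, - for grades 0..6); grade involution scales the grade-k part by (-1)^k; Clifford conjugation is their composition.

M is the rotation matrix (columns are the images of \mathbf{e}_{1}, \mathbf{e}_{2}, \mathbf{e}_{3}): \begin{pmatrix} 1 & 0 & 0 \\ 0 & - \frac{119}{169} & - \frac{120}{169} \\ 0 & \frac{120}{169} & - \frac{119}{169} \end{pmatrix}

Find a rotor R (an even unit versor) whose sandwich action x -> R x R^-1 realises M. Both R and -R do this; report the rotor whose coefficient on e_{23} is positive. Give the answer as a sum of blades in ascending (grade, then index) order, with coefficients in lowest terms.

Method: write R = a + b12*e_{12} + b13*e_{13} + b23*e_{23} with a^2 + b12^2 + b13^2 + b23^2 = 1 (so R^-1 = ~R). Expanding the columns R e_j ~R gives tr M = 4a^2 - 1 and, from the antisymmetric part, M21 - M12 = -4a*b12, M13 - M31 = 4a*b13, M32 - M23 = -4a*b23.
Here tr M = -\frac{69}{169}, so a^2 = (1 + tr M)/4 = \frac{25}{169} and a = ±\frac{5}{13}. Taking a = \frac{5}{13}: M21 - M12 = 0, M13 - M31 = 0, M32 - M23 = \frac{240}{169}, giving b12 = 0, b13 = 0, b23 = -\frac{12}{13}, i.e. R = \frac{5}{13} - \frac{12}{13} e_{23}.
Its e_{23} coefficient is negative, so report the other preimage -R.
Answer: -\frac{5}{13} + \frac{12}{13} e_{23}. Key observation: the double cover Spin(3) -> SO(3) sends R and -R to the same matrix (trace -\frac{69}{169} here), so the stated sign of the e_{23} coefficient is what selects one sheet.


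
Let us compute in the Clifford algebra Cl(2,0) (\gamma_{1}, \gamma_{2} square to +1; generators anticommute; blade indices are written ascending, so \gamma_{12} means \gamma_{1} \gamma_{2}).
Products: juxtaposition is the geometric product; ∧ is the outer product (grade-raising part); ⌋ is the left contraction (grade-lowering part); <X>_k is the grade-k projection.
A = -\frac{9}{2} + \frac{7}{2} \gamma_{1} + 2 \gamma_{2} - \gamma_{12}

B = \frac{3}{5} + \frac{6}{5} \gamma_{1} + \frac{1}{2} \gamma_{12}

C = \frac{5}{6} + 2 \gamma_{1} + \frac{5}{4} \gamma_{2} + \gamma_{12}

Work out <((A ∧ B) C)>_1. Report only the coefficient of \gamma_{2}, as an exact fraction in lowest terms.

step 1: -\frac{27}{10} - \frac{33}{10} \gamma_{1} + \frac{6}{5} \gamma_{2} - \frac{21}{4} \gamma_{12}
step 2: -\frac{21}{10} - \frac{1273}{80} \gamma_{1} + \frac{193}{40} \gamma_{2} - \frac{68}{5} \gamma_{12}
step 3: -\frac{1273}{80} \gamma_{1} + \frac{193}{40} \gamma_{2}
Answer: \frac{193}{40}


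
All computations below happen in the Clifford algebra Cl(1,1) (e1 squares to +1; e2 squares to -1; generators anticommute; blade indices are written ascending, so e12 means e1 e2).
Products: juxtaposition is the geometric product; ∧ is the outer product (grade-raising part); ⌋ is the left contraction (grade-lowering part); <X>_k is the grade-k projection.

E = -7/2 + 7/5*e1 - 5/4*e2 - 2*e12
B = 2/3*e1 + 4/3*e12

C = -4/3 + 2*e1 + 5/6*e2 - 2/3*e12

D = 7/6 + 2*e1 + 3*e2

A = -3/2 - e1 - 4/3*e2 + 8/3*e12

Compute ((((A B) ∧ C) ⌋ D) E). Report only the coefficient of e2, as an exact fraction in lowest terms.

step 1: 26/9 - 25/9*e1 - 28/9*e2 - 10/9*e12
step 2: -104/27 + 256/27*e1 + 59/9*e2 + 187/54*e12
step 3: -421/81 - 208/27*e1 - 104/9*e2
step 4: -5701/810 + 17333/405*e1 + 20201/324*e2 + 14662/405*e12
Answer: 20201/324


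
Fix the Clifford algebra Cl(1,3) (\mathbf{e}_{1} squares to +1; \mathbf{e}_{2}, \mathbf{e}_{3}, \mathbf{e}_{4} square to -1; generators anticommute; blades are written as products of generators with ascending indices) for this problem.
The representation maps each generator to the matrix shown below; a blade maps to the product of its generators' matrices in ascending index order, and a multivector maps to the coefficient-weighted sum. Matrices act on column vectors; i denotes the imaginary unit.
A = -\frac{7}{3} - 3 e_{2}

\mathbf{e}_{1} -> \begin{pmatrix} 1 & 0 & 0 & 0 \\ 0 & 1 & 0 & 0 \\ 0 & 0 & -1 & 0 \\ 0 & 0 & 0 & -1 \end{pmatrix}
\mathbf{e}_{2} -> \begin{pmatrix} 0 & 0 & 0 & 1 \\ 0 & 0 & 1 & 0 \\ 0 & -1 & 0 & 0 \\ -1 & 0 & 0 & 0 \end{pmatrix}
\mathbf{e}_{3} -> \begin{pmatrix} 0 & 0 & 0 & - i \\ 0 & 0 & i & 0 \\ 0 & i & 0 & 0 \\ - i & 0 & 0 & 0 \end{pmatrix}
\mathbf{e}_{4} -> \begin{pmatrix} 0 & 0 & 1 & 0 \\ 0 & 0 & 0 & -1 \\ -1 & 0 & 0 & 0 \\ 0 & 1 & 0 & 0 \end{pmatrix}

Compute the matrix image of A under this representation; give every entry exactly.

M = (-\frac{7}{3})*1 + (-3)*rho(e_{2}), summed entrywise (1 is the identity matrix):
Answer: \begin{pmatrix} - \frac{7}{3} & 0 & 0 & -3 \\ 0 & - \frac{7}{3} & -3 & 0 \\ 0 & 3 & - \frac{7}{3} & 0 \\ 3 & 0 & 0 & - \frac{7}{3} \end{pmatrix}


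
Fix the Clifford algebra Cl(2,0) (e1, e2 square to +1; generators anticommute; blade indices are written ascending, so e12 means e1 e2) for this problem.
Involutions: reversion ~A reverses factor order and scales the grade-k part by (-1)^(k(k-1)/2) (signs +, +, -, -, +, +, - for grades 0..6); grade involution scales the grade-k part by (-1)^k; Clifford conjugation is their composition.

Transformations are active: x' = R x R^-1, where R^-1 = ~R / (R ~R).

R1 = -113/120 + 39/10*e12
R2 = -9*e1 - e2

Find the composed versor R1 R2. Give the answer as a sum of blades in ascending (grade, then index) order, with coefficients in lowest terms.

Distribute over the terms of R1 (each basis-blade product reordered to ascending indices, repeated generators contracted through their squares):
(-113/120) R2 = 339/40*e1 + 113/120*e2
(39/10*e12) R2 = -39/10*e1 + 351/10*e2
Summing the partial products and collecting blades:
Answer: 183/40*e1 + 865/24*e2


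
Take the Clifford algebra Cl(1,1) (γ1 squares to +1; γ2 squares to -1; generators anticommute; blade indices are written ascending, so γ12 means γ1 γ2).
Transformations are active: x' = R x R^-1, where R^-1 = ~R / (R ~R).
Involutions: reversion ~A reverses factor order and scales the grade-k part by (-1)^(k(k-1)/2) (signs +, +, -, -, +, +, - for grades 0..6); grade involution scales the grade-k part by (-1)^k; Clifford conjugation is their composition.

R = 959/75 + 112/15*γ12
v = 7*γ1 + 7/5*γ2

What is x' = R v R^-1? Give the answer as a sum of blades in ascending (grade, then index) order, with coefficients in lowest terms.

~R = 959/75 - 112/15*γ12, and R ~R = 202027/1875, so R^-1 = ~R / (202027/1875).
R v = 5929/75*γ1 - 12887/375*γ2
Answer: 20785/1767*γ1 - 84431/8835*γ2


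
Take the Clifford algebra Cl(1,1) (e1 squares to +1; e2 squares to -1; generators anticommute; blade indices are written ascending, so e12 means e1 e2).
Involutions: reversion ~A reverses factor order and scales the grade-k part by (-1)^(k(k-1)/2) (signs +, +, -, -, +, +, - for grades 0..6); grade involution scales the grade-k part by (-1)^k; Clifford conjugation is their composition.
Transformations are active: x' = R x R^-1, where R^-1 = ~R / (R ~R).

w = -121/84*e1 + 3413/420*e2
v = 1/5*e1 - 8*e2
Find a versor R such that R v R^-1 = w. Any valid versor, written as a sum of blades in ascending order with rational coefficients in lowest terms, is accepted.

R = v + w = -521/420*e1 + 53/420*e2 works: the equal norms (-1599/25) guarantee its sandwich swaps v into w.
Answer: -521/420*e1 + 53/420*e2


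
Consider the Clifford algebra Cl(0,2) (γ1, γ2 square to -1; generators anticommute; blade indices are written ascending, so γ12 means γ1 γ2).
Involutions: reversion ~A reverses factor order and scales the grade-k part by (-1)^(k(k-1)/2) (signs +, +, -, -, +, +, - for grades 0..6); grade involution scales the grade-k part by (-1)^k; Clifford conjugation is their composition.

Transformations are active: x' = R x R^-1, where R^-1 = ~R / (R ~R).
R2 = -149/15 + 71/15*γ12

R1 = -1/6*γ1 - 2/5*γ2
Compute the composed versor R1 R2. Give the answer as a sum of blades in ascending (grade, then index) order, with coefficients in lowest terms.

Distribute over the terms of R1 (each basis-blade product reordered to ascending indices, repeated generators contracted through their squares):
(-1/6*γ1) R2 = 149/90*γ1 + 71/90*γ2
(-2/5*γ2) R2 = -142/75*γ1 + 298/75*γ2
Summing the partial products and collecting blades:
Answer: -107/450*γ1 + 2143/450*γ2


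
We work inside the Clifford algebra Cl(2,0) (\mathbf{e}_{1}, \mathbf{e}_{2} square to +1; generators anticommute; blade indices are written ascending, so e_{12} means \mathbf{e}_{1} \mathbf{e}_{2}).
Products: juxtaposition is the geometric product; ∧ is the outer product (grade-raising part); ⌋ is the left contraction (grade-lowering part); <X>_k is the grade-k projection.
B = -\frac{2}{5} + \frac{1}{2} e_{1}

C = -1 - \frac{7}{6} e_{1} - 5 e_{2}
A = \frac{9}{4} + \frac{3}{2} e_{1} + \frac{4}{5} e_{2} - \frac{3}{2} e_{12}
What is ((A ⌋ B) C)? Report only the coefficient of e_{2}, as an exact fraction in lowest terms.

step 1: -\frac{3}{20} + \frac{9}{8} e_{1}
step 2: -\frac{93}{80} - \frac{19}{20} e_{1} + \frac{3}{4} e_{2} - \frac{45}{8} e_{12}
Answer: \frac{3}{4}


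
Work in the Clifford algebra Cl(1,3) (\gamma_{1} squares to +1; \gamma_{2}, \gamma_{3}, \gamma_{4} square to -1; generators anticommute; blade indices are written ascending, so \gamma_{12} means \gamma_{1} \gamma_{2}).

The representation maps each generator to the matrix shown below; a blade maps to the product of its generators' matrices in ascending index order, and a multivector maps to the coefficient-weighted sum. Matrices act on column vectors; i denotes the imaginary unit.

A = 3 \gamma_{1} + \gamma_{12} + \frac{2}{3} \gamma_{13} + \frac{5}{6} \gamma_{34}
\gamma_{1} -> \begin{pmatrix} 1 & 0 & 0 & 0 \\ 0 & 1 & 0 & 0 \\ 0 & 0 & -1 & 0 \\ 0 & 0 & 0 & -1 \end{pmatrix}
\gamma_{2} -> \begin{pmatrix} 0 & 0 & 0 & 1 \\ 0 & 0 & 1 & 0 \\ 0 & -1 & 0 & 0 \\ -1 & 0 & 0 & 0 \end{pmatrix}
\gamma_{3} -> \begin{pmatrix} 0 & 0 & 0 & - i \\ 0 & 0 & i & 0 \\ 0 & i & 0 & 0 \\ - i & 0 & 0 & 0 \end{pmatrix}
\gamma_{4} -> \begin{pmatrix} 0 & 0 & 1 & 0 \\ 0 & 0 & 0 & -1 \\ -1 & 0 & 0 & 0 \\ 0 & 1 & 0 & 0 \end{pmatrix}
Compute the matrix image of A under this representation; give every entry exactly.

Bivector images (products of the table entries): rho(\gamma_{12}) = rho(\gamma_{1})rho(\gamma_{2}) = \begin{pmatrix} 0 & 0 & 0 & 1 \\ 0 & 0 & 1 & 0 \\ 0 & 1 & 0 & 0 \\ 1 & 0 & 0 & 0 \end{pmatrix}; rho(\gamma_{13}) = rho(\gamma_{1})rho(\gamma_{3}) = \begin{pmatrix} 0 & 0 & 0 & - i \\ 0 & 0 & i & 0 \\ 0 & - i & 0 & 0 \\ i & 0 & 0 & 0 \end{pmatrix}; rho(\gamma_{34}) = rho(\gamma_{3})rho(\gamma_{4}) = \begin{pmatrix} 0 & - i & 0 & 0 \\ - i & 0 & 0 & 0 \\ 0 & 0 & 0 & - i \\ 0 & 0 & - i & 0 \end{pmatrix}.
M = (3)*rho(\gamma_{1}) + (1)*rho(\gamma_{12}) + (\frac{2}{3})*rho(\gamma_{13}) + (\frac{5}{6})*rho(\gamma_{34}), summed entrywise:
Answer: \begin{pmatrix} 3 & - \frac{5 i}{6} & 0 & 1 - \frac{2 i}{3} \\ - \frac{5 i}{6} & 3 & 1 + \frac{2 i}{3} & 0 \\ 0 & 1 - \frac{2 i}{3} & -3 & - \frac{5 i}{6} \\ 1 + \frac{2 i}{3} & 0 & - \frac{5 i}{6} & -3 \end{pmatrix}
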